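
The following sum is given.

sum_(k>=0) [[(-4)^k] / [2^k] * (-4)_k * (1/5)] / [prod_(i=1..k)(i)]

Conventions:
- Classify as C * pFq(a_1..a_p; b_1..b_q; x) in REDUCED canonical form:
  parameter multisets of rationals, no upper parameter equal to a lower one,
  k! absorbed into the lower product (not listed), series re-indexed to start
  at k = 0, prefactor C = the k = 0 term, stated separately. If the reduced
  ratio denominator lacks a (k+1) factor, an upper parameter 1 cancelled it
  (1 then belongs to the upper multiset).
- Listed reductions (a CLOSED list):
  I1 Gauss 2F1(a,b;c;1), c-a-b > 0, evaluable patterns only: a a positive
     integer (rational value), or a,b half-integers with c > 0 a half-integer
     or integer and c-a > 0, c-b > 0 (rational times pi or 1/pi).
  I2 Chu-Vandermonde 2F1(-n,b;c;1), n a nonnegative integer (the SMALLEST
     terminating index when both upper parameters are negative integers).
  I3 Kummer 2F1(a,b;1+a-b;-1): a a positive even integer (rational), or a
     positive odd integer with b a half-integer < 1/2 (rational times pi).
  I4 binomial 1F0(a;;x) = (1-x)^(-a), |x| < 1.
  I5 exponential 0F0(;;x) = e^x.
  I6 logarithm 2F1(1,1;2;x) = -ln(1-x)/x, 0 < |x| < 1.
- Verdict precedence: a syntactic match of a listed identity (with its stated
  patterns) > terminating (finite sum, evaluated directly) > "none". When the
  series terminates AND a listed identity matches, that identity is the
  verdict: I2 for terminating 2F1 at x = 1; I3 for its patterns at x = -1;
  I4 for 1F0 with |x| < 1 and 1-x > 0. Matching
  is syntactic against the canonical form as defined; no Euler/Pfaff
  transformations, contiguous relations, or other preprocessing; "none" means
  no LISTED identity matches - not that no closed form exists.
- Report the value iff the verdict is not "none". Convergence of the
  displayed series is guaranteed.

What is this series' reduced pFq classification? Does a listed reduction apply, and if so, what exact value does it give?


Canonical form: C = 1/5 times 1F0 with upper {-4}, lower {-}, x = -2. Verdict: terminating - the sum ends at index 4 because -4 is a negative integer; exact evaluation follows. Exact value: 81/5.

The tell: from the first term 1/5: the two k-th powers (C = 1/5) combine into one argument.
Ratio: r(k) = (-2) * (k-4) / [(k+1)] - poly over poly, x = (-2) from leading terms; C = 1/5 at k = 0.


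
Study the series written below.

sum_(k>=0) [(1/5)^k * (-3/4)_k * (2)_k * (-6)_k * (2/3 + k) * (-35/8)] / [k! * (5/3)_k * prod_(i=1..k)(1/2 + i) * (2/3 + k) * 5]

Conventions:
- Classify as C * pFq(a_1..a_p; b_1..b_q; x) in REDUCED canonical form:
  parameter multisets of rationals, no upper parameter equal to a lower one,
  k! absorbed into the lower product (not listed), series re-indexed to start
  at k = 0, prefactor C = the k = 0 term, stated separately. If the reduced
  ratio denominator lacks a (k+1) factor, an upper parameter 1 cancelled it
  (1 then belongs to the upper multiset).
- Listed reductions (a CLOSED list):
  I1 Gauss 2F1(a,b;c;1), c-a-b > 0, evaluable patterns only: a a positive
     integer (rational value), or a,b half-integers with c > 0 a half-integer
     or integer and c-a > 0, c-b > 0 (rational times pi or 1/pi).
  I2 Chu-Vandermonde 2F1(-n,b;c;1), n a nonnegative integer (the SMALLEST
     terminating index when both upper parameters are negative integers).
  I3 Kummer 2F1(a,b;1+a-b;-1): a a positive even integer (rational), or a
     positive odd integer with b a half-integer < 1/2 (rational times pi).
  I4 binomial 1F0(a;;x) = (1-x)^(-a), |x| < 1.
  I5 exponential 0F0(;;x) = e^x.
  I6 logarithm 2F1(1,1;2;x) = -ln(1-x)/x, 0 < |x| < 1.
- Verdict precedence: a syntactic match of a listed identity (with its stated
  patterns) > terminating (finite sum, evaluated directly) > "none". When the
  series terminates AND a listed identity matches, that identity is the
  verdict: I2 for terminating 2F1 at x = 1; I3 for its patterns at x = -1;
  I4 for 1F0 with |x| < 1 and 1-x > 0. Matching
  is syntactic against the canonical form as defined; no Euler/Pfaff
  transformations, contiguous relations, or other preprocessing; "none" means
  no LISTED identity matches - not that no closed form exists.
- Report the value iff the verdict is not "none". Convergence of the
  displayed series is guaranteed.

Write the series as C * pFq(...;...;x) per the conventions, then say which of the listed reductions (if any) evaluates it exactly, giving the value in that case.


x = 1/5 here; the reduced form reads 3F2, upper {-6, -3/4, 2}, lower {3/2, 5/3}, C = -7/8. Verdict: terminating - upper parameter -6 makes this a finite sum (last index 6), evaluated exactly. Its exact value is -3393470911441/2303840000000.

Structural cue: t_0 being -7/8, k + 2/3 divides numerator and denominator alike; C = -7/8 after cancelling.
Consecutive-term ratio: r(k) = (1/5) * (k-6) (k-3/4) (k+2) / [(k+3/2) (k+5/3) (k+1)] ; factor over Q: parameters, x = (1/5), and C = -7/8.


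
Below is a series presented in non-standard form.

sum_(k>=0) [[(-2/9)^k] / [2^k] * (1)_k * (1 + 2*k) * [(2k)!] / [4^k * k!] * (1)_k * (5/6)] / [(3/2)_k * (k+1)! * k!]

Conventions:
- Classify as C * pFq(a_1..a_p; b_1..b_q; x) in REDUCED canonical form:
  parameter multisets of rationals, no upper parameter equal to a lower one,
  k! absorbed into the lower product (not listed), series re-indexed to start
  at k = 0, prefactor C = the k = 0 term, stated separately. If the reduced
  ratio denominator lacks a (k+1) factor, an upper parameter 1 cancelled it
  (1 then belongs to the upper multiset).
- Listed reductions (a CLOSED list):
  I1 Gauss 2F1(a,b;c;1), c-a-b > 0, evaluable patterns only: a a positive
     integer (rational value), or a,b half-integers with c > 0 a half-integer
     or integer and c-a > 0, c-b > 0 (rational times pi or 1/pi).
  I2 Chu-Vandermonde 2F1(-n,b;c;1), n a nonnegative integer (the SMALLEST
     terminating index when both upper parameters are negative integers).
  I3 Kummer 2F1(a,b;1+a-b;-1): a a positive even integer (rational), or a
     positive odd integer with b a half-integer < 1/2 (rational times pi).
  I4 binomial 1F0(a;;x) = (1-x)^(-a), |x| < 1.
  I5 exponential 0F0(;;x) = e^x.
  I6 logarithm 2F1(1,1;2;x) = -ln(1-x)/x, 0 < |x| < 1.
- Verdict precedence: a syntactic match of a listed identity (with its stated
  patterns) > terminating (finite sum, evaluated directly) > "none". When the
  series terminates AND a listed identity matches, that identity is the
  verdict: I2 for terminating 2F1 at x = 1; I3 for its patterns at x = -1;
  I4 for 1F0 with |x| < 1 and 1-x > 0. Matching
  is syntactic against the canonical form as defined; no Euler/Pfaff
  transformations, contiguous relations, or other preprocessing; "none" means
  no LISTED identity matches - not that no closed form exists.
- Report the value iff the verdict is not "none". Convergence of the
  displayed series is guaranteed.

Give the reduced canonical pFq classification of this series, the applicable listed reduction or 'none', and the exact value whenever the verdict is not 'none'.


The series (x = -1/9) is 2F1: upper {1, 1}, lower {2}, prefactor 5/6. Verdict: logarithm (I6) applies (the logarithm: parameters (1,1;2), x = -1/9). Its exact value is (15/2) * ln(10/9).

Key observation: t_0 = 5/6 here, and the denominator's factorial ratio (C = 5/6) is a lower Pochhammer.
Consecutive-term ratio: r(k) = (-1/9) * (k+1) (k+1) / [(k+2) (k+1)] - rational in k, leading ratio (-1/9); with t_0 = 5/6, classification follows.


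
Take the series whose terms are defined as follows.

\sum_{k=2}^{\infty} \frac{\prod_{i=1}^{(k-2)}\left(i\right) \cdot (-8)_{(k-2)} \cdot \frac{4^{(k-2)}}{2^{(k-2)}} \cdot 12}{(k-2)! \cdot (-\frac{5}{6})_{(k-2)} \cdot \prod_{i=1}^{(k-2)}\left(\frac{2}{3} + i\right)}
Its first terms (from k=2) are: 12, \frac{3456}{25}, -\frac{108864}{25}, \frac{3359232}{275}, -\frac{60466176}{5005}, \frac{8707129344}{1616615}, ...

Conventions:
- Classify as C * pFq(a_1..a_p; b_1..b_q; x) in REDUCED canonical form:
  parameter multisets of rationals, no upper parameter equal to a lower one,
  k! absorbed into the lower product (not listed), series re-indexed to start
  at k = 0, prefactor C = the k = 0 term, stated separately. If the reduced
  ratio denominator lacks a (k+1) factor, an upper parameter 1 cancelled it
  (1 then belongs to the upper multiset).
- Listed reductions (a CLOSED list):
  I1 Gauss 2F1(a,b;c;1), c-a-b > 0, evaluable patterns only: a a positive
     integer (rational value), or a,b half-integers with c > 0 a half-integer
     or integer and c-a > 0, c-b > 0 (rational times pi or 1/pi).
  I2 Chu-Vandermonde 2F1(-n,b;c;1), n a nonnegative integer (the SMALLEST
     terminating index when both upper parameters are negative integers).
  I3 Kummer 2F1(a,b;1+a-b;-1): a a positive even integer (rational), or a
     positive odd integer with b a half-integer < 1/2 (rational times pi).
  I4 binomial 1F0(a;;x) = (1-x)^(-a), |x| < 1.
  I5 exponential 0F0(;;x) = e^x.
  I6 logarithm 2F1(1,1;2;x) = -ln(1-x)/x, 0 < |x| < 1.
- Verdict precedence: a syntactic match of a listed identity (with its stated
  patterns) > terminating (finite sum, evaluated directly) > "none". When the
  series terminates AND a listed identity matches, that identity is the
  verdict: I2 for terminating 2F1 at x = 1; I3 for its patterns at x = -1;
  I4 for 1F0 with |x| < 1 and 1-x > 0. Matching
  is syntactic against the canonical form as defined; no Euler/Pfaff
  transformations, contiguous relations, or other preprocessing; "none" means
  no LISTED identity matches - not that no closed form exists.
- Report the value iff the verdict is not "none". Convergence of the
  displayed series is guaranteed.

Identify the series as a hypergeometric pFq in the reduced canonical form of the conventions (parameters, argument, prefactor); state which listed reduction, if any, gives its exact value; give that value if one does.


Classification (C = 12): 2F2 with upper {-8, 1}, lower {-\frac{5}{6}, \frac{5}{3}}, argument x = 2. Verdict: terminating - upper -8 stops the sum at k = 8; the 9 terms are added exactly. Its exact value is \frac{18409813442559204}{69302870511875}.

Key observation: t_0 being 12, the two k-th powers (C = 12) combine into one argument.
Adjacent-term ratio: r(k) = 2 * (k-8) (k+1) / [(k-\frac{5}{6}) (k+\frac{5}{3}) (k+1)] - poly over poly, x = 2 from leading terms; C = 12 at k = 0.


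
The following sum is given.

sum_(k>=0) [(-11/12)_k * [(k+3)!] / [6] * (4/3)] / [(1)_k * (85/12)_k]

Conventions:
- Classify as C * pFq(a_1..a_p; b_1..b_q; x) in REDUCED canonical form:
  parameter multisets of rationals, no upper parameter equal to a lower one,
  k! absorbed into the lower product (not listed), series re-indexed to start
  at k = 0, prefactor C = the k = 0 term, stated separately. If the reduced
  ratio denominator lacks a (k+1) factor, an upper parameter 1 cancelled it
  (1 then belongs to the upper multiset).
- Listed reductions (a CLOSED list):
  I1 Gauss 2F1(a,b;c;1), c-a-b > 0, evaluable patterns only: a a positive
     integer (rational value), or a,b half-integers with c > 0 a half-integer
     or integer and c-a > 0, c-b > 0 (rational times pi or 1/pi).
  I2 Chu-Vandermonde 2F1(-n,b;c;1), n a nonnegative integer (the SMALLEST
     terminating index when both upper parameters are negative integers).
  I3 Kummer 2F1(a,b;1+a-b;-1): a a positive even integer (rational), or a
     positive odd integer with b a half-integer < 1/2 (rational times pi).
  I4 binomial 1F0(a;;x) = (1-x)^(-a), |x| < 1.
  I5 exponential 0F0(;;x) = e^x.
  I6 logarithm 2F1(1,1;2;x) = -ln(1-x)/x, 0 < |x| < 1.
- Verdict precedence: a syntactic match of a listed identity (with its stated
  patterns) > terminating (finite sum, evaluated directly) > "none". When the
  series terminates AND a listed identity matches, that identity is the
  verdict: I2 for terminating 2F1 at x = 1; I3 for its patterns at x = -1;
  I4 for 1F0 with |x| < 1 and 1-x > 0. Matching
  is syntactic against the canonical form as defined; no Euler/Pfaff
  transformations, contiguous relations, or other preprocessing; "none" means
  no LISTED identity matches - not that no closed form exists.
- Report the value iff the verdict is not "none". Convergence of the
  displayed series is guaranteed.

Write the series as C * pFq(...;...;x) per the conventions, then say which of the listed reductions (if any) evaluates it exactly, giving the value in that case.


x = 1 here; the reduced form reads 2F1, upper {-11/12, 4}, lower {85/12}, C = 4/3. Verdict at x = 1: the Gauss summation I1 matches (x = 1: the Gamma ratio telescopes since c-a-b = 4 > 0 and a = 4 in Z>0). Sum: 1153327/1866240.

First insight: t_0 = 4/3 here, and the factorial ratio (C = 4/3) (k+a-1)!/(a-1)! is a rising factorial (a)_k.
Adjacent-term ratio: r(k) = 1 * (k-11/12) (k+4) / [(k+85/12) (k+1)] - rational in k, leading ratio 1; with t_0 = 4/3, classification follows.


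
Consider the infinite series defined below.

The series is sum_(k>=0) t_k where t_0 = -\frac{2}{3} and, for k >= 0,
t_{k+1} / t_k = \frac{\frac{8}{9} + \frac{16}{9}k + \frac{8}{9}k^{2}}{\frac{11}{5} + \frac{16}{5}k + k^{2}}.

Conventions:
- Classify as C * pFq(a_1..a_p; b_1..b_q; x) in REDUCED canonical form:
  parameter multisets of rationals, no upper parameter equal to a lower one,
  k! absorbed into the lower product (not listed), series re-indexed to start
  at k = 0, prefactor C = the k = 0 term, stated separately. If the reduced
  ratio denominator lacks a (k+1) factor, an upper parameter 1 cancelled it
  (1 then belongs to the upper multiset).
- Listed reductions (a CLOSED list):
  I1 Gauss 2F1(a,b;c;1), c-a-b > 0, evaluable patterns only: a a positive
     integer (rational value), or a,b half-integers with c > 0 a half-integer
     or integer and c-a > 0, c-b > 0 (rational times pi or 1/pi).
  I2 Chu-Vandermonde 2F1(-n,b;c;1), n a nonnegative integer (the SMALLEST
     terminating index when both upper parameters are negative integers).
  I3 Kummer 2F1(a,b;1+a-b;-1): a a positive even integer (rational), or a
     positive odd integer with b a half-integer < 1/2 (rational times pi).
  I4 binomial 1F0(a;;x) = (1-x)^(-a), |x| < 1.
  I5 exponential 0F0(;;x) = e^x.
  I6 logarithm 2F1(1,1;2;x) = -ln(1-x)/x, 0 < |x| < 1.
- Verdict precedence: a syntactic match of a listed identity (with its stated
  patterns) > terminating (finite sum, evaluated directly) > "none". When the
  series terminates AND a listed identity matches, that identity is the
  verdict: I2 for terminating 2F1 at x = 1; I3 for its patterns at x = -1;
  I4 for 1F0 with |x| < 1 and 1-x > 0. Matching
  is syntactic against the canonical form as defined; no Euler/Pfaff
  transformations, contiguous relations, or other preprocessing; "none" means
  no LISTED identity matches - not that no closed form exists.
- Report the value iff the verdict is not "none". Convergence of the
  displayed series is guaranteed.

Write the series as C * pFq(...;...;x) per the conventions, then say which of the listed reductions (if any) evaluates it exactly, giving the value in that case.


First insight: from the first term -\frac{2}{3}: roots of the ratio polynomials (C = -2/3) are the negated parameters.
Term ratio: r(k) = \frac{8}{9} * (k+1) (k+1) / [(k+\frac{11}{5}) (k+1)] - rational in k. x = \frac{8}{9}; t_0 = -\frac{2}{3}; negate the roots.

The series (x = \frac{8}{9}) is 2F1: upper {1, 1}, lower {\frac{11}{5}}, prefactor -\frac{2}{3}. Verdict: no listed reduction: x = \frac{8}{9} and upper {1, 1} fail every I1-I6 pattern.


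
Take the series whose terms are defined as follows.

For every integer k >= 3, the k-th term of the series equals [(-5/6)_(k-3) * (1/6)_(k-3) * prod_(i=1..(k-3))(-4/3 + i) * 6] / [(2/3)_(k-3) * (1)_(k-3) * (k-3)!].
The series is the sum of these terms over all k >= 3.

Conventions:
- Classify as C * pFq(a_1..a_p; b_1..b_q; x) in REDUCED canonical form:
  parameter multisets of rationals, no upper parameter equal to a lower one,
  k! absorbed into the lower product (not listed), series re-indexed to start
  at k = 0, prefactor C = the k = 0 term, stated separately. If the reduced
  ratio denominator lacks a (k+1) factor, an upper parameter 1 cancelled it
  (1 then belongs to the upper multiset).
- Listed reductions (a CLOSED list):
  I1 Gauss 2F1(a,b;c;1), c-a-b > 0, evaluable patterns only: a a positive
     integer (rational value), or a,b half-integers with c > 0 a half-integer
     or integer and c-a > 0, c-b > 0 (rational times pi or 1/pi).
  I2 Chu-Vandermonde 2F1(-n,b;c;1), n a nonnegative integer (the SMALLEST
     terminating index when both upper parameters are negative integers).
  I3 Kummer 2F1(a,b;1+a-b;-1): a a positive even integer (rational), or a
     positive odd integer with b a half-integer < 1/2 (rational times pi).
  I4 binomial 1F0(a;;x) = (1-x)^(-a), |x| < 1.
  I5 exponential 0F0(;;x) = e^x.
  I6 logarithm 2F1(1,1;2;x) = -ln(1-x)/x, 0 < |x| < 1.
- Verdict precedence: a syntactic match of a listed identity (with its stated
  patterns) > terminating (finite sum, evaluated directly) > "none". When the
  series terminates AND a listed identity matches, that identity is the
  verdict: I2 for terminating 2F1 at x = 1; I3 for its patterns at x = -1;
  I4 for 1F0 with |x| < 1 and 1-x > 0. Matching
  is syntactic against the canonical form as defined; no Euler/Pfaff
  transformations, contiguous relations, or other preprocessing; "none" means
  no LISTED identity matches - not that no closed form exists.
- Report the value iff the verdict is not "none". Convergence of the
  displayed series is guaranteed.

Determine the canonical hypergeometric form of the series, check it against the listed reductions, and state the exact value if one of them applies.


This is 6 * 3F2(-5/6, -1/3, 1/6; 2/3, 1; 1) in reduced canonical form. Verdict: none. No listed pattern accepts 3F2(-5/6, -1/3, 1/6; 2/3, 1; 1).

Key step: t_0 = 6 here, and the running product (prefactor 6) telescopes to a rising factorial.
Adjacent-term ratio: r(k) = 1 * (k-5/6) (k-1/3) (k+1/6) / [(k+2/3) (k+1) (k+1)] - rational in k, leading ratio 1; with t_0 = 6, classification follows.


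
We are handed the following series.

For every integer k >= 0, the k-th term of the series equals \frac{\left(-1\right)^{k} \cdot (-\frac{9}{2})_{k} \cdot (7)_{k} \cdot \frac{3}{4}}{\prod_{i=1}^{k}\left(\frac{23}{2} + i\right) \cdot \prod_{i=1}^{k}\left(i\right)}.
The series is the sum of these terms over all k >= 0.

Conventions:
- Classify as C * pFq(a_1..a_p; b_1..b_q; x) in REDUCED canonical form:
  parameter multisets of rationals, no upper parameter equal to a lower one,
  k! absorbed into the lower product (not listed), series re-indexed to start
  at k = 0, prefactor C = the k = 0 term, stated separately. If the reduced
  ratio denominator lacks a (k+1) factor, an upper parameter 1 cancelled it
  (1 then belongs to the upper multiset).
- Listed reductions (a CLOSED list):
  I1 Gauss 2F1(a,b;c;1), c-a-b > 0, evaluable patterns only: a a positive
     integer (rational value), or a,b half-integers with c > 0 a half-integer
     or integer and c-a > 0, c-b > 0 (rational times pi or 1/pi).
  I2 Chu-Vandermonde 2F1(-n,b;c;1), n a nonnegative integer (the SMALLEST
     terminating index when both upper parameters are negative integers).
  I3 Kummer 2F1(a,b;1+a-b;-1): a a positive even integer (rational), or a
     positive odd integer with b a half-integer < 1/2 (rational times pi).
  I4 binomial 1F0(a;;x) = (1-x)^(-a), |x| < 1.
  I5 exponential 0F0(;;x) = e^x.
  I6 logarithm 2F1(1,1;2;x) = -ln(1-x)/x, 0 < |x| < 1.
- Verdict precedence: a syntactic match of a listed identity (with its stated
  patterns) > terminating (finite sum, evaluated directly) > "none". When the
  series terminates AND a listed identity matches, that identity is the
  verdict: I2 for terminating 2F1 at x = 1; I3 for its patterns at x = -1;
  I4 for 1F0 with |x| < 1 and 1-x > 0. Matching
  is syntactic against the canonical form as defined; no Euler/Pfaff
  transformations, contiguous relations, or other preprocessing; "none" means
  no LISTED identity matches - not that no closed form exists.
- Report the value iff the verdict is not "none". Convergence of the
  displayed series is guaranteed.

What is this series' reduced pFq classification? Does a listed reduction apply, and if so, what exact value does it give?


First insight: t_0 = \frac{3}{4} here, and the lower running product (C = 3/4) is a rising factorial.
Consecutive-term ratio: r(k) = -1 * (k-\frac{9}{2}) (k+7) / [(k+\frac{25}{2}) (k+1)] - rational; roots negated = parameters, x = -1, C = \frac{3}{4}.

Classification (C = \frac{3}{4}): 2F1 with upper {-\frac{9}{2}, 7}, lower {\frac{25}{2}}, argument x = -1. Verdict at x = -1: Kummer (I3) matches (x = -1; c = \frac{25}{2} equals 1+a-b for upper {-\frac{9}{2}, 7}: listed pattern). Value: \frac{1003917915}{536870912} \cdot \pi.


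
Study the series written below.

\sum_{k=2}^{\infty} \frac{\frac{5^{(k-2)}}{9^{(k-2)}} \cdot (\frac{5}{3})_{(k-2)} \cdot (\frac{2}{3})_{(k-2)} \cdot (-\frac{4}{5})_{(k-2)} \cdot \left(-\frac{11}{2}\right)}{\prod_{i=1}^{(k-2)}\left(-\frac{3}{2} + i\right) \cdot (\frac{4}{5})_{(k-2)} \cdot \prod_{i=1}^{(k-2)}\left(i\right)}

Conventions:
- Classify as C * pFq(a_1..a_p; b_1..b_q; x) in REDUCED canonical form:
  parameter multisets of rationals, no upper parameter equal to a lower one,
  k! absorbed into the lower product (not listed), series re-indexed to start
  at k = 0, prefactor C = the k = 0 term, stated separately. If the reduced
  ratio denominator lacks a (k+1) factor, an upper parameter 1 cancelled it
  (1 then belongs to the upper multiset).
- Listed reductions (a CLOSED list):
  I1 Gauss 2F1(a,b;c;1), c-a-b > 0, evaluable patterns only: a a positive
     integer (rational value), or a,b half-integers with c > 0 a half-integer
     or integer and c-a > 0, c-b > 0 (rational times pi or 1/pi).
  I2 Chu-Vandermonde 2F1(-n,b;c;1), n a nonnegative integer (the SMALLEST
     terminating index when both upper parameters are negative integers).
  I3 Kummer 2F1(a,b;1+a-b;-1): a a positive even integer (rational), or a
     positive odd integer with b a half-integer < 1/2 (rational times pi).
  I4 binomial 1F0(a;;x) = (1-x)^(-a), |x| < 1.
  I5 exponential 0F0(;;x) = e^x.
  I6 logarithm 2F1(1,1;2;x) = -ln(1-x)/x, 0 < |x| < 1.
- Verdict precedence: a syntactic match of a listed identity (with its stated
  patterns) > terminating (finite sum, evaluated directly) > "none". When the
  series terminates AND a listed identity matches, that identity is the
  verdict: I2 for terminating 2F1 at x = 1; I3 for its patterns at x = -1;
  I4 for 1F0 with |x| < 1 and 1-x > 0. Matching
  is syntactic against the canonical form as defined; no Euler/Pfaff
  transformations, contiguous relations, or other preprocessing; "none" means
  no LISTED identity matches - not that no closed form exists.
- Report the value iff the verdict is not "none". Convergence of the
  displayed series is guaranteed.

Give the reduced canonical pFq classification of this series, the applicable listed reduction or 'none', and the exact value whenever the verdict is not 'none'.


First insight: t_0 being -\frac{11}{2}, the two geometric factors (prefactor -11/2) combine into one argument.
Term ratio: r(k) = \frac{5}{9} * (k-\frac{4}{5}) (k+\frac{2}{3}) (k+\frac{5}{3}) / [(k-\frac{1}{2}) (k+\frac{4}{5}) (k+1)] - poly over poly, x = \frac{5}{9} from leading terms; C = -\frac{11}{2} at k = 0.

Prefactor -\frac{11}{2}, argument \frac{5}{9}: 3F2 with upper {-\frac{4}{5}, \frac{2}{3}, \frac{5}{3}} over lower {-\frac{1}{2}, \frac{4}{5}}. Verdict: none. A 3F2 with upper {-\frac{4}{5}, \frac{2}{3}, \frac{5}{3}} fits none of I1-I6 at x = \frac{5}{9}; the sum runs forever.


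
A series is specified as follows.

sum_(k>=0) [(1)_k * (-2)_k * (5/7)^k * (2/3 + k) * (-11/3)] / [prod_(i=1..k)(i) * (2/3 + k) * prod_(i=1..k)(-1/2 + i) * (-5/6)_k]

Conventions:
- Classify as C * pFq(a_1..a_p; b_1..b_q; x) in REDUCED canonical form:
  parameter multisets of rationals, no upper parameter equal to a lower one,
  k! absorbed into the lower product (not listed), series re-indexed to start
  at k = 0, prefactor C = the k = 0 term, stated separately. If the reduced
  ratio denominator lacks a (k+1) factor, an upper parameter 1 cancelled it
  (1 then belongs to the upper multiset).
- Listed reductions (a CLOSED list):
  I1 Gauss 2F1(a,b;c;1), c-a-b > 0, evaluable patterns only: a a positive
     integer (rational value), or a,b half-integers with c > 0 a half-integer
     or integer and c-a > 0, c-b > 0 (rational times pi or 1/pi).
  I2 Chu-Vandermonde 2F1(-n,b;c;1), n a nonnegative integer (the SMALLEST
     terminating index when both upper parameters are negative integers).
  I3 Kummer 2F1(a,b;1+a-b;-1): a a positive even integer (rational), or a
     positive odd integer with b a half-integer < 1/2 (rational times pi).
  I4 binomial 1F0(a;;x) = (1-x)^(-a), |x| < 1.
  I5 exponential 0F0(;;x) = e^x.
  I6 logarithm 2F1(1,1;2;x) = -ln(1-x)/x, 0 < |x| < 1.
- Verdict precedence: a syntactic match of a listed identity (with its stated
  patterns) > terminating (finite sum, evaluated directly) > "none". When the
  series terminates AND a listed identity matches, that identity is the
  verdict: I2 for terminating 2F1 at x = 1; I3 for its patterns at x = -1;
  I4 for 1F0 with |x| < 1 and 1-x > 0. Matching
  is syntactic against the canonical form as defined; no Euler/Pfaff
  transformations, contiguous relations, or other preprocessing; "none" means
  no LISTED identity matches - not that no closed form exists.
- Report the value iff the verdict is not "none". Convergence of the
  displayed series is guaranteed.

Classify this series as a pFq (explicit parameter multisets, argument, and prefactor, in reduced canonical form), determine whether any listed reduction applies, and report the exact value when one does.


This is -11/3 * 2F2(-2, 1; -5/6, 1/2; 5/7) in reduced canonical form. Verdict: terminating at k = 2: the factor (-2)_k kills every later term; summing the 3 survivors is exact. Exact value: 2893/147.

Structural cue: t_0 = -11/3 here, and the factor k + 2/3 cancels (top and bottom), leaving C = -11/3, x = 5/7.
Adjacent-term ratio: r(k) = (5/7) * (k-2) (k+1) / [(k-5/6) (k+1/2) (k+1)] - poly over poly, x = (5/7) from leading terms; C = -11/3 at k = 0.


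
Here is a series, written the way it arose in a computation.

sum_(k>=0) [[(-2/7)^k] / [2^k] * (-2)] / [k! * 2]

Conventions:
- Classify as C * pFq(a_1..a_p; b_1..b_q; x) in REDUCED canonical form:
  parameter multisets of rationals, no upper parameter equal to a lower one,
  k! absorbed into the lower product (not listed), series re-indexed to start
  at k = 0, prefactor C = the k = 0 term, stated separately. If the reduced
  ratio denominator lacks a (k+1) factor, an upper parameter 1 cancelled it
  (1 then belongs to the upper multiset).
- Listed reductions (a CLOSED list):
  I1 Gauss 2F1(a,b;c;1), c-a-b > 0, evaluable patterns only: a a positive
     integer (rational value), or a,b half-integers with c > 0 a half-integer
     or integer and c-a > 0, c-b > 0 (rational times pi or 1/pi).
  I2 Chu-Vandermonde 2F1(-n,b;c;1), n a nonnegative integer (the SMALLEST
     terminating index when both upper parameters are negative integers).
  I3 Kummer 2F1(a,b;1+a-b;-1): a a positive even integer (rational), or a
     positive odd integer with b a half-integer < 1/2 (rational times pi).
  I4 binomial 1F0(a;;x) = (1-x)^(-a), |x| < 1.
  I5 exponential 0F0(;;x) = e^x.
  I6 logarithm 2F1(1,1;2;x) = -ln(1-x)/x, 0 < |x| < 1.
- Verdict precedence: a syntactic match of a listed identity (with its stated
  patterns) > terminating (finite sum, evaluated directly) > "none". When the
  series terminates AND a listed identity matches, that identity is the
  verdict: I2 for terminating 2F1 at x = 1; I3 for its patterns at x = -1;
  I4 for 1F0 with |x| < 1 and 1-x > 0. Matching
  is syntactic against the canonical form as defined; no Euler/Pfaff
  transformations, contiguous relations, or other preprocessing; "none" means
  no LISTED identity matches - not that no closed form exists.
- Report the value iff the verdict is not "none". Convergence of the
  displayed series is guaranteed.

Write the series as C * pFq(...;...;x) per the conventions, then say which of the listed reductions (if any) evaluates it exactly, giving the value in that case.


With C = -1: the canonical form is 0F0(-; -; -1/7). Verdict: exponential (I5) matches (the 0F0 exponential series at x = -1/7). Value: (-1) * e^(-1/7).

Key step: from the first term -1: the two k-th powers (prefactor -1) combine into one argument.
Consecutive-term ratio: r(k) = (-1/7) * 1 / [(k+1)] - rational in k. x = (-1/7); t_0 = -1; negate the roots.


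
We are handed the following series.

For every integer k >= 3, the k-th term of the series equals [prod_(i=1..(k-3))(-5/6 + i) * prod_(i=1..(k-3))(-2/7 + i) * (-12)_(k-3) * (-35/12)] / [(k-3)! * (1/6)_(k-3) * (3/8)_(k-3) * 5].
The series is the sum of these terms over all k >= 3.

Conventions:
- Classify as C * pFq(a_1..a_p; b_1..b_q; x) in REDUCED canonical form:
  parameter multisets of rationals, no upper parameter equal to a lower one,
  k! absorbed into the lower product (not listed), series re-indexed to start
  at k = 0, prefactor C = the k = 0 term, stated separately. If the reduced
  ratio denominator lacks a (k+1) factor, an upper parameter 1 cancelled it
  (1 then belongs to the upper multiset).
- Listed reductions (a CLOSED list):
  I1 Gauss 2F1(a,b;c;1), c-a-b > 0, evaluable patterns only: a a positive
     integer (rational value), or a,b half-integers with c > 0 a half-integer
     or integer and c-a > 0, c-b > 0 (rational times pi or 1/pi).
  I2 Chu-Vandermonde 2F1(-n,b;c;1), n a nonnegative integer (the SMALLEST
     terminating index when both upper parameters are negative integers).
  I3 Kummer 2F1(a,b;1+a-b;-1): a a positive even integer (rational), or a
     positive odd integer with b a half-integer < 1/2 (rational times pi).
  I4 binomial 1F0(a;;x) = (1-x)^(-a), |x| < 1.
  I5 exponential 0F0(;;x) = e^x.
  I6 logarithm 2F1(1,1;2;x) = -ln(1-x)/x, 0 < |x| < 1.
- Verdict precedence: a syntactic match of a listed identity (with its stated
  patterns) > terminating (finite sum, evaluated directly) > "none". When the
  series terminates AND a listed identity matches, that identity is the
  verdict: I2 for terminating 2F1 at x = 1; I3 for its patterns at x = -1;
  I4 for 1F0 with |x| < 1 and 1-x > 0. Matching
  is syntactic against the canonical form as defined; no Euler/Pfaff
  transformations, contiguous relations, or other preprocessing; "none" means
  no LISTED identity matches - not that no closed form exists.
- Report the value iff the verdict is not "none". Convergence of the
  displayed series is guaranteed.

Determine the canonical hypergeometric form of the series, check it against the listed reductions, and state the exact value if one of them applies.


Key step: x = 1 and the parameter 1/6 appears in both the upper and lower lists and cancels.
Consecutive-term ratio: r(k) = 1 * (k-12) (k+5/7) / [(k+3/8) (k+1)] - poly over poly, x = 1 from leading terms; C = -7/12 at k = 0.

With C = -7/12: the canonical form is 2F1(-12, 5/7; 3/8; 1). Verdict: this is the Chu-Vandermonde identity I2 (terminating 2F1 at x = 1 with n = 12, b = 5/7, c = 3/8). Hence: 250912160939959110481/4182821281450749632940.


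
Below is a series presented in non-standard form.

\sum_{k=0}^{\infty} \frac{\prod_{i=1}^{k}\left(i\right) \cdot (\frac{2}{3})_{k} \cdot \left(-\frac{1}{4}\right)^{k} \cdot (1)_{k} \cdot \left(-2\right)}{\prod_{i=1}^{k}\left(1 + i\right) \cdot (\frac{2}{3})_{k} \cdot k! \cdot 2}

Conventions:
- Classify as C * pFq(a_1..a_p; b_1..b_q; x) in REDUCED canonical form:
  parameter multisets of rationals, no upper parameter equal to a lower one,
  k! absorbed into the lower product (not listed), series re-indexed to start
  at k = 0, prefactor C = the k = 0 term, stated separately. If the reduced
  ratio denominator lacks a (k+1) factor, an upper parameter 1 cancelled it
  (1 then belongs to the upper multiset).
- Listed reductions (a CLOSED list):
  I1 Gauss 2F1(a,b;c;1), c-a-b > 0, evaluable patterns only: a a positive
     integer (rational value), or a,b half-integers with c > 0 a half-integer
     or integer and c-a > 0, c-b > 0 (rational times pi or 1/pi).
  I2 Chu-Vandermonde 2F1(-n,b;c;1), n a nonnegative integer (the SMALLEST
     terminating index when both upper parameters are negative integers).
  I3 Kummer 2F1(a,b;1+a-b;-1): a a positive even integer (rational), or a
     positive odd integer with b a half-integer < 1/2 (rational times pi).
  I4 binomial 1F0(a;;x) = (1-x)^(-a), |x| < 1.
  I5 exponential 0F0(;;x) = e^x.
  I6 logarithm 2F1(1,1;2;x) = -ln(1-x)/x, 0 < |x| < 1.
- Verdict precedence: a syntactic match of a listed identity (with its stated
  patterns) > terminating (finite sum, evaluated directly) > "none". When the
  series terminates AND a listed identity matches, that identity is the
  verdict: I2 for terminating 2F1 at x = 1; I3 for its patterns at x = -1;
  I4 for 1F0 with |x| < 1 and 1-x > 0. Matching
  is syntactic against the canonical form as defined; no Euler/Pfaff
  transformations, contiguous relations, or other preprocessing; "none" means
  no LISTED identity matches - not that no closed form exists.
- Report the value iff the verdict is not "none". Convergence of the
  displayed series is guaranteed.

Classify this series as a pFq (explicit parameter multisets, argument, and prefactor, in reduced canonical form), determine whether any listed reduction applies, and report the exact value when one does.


At argument -\frac{1}{4}: a 2F1 with upper {1, 1}, lower {2}, scaled by C = -1. Verdict (x = -\frac{1}{4}): the logarithmic series (I6) applies (the logarithm: parameters (1,1;2), x = -\frac{1}{4}). Hence: \left(-4\right) \cdot \ln\left(\frac{5}{4}\right).

The tell: x = -\frac{1}{4} and the lower running product (C = -1, x = -1/4) is a rising factorial.
Step ratio: r(k) = -\frac{1}{4} * (k+1) (k+1) / [(k+2) (k+1)] - rational in k. x = -\frac{1}{4}; t_0 = -1; negate the roots.


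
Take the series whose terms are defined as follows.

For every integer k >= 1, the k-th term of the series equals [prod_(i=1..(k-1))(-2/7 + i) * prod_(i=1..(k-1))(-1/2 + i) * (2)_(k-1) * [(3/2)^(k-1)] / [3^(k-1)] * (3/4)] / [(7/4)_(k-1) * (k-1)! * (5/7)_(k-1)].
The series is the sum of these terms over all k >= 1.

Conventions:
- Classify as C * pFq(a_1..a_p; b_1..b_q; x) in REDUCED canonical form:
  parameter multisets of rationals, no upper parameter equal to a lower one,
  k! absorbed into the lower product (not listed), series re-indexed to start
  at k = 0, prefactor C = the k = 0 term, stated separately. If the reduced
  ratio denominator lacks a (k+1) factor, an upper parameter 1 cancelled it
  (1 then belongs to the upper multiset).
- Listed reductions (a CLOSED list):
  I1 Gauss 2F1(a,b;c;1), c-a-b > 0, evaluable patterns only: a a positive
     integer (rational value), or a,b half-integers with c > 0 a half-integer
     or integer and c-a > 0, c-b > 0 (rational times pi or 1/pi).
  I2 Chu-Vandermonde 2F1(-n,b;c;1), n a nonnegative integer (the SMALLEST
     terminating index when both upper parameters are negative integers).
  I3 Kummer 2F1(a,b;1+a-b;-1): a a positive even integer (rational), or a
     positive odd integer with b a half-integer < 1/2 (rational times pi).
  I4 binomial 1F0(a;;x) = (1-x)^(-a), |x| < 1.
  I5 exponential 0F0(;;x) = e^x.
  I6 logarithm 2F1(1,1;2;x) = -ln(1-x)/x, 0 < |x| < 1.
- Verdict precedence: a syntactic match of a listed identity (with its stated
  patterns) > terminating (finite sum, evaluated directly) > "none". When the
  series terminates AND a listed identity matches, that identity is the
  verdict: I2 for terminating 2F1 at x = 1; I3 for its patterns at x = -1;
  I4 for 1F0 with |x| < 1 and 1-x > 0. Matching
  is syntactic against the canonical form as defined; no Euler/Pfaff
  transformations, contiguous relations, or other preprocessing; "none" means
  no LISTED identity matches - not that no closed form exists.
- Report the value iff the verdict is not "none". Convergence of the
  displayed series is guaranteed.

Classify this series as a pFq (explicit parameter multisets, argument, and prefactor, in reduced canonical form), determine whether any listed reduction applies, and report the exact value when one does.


Canonical form: C = 3/4 times 2F1 with upper {1/2, 2}, lower {7/4}, x = 1/2. Verdict: none. No listed pattern accepts 2F1(1/2, 2; 7/4; 1/2).

Key step: with t_0 = 3/4, the parameter 5/7 appears in both the upper and lower lists and cancels.
Step ratio: r(k) = (1/2) * (k+1/2) (k+2) / [(k+7/4) (k+1)] - rational in k, leading ratio (1/2); with t_0 = 3/4, classification follows.


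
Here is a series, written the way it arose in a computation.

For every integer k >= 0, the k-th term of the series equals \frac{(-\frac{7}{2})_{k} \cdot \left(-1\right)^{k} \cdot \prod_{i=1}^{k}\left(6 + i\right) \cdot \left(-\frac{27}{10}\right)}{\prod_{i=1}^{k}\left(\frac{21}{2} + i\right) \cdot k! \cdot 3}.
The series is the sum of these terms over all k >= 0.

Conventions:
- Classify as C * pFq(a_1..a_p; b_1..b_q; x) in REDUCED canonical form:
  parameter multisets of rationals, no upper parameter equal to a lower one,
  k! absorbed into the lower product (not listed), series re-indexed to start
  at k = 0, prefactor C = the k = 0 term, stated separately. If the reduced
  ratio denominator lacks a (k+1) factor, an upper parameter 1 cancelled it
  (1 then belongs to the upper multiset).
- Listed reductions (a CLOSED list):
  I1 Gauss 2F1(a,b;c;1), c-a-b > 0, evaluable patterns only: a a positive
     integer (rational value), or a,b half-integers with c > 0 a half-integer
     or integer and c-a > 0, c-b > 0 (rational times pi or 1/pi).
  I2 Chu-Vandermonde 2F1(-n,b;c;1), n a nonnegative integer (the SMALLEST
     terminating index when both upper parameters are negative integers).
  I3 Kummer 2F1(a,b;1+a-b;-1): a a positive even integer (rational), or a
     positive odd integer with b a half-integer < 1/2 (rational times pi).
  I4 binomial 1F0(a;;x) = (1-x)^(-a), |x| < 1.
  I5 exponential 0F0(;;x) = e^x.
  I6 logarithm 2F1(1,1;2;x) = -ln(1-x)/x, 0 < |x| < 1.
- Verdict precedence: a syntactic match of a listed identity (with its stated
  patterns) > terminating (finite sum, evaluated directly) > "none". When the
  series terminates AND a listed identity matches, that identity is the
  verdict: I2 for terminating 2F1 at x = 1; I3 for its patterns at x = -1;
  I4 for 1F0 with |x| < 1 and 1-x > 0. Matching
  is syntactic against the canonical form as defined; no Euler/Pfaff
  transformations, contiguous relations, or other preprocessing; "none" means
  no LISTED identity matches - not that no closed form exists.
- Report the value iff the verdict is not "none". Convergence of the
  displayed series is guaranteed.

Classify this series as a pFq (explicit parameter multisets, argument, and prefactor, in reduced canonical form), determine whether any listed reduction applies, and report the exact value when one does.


First insight: t_0 being -\frac{9}{10}, the lower running product (C = -9/10, x = -1) is a rising factorial.
Ratio: r(k) = -1 * (k-\frac{7}{2}) (k+7) / [(k+\frac{23}{2}) (k+1)] - rational in k, leading ratio -1; with t_0 = -\frac{9}{10}, classification follows.

Classification (C = -\frac{9}{10}): 2F1 with upper {-\frac{7}{2}, 7}, lower {\frac{23}{2}}, argument x = -1. Verdict: Kummer (I3) fires (x = -1; c = \frac{23}{2} equals 1+a-b for upper {-\frac{7}{2}, 7}: listed pattern). Hence: \left(-\frac{26189163}{16777216}\right) \cdot \pi.


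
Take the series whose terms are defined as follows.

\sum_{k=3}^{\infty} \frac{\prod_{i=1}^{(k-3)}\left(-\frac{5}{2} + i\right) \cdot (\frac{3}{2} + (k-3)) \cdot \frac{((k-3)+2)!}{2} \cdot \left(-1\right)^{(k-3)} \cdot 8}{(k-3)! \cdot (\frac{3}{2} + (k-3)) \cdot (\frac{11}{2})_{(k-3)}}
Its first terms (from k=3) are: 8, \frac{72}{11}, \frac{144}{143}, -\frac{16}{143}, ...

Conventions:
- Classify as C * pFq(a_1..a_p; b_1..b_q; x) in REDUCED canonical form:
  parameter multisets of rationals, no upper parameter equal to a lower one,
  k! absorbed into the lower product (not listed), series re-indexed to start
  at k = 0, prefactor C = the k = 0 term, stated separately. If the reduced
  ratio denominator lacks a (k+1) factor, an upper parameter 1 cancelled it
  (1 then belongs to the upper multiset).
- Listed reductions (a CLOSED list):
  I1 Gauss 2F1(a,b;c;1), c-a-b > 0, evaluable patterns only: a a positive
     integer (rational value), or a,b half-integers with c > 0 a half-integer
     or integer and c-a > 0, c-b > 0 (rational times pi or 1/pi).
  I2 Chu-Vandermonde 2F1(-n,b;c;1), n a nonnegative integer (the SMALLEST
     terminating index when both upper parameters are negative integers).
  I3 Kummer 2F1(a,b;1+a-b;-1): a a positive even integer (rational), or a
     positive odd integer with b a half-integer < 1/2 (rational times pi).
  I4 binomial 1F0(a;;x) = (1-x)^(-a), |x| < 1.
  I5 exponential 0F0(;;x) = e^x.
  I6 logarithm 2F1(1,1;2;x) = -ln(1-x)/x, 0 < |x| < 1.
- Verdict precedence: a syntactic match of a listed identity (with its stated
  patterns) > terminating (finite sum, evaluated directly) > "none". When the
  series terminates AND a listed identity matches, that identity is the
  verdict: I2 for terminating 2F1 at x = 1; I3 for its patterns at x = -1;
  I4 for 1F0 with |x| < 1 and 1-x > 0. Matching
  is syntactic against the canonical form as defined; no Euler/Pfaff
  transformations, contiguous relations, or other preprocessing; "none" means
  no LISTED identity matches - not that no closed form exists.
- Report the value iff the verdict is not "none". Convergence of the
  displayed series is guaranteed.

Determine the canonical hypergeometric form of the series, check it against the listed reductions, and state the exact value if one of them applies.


Prefactor 8, argument -1: 2F1 with upper {-\frac{3}{2}, 3} over lower {\frac{11}{2}}. Verdict: Kummer (I3) fires (x = -1; c = \frac{11}{2} equals 1+a-b for upper {-\frac{3}{2}, 3}: listed pattern). Exact value: \frac{315}{64} \cdot \pi.

The tell: t_0 being 8, the running product (prefactor 8) telescopes to a rising factorial.
Term ratio: r(k) = -1 * (k-\frac{3}{2}) (k+3) / [(k+\frac{11}{2}) (k+1)] - poly over poly, x = -1 from leading terms; C = 8 at k = 0.
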